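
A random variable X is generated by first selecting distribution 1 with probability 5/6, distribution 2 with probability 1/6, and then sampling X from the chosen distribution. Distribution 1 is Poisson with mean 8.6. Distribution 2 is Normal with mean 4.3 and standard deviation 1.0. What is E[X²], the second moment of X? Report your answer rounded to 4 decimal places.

72.0483

For each component E[X²] = Var + (mean)², giving 1: 82.56; 2: 19.49.
Overall E[X²] = 0.833333·82.56 + 0.166667·19.49 = 72.0483.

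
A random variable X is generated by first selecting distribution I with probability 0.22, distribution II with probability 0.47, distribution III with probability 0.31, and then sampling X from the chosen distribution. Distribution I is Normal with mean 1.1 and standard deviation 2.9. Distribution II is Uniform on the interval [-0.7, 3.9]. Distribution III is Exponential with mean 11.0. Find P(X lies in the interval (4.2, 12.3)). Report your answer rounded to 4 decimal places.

0.1416

Conditional on each component, P(4.2 < X < 12.3): I: 0.142486; II: 0; III: 0.355746.
By total probability, P(4.2 < X < 12.3) = 0.22·0.142486 + 0.47·0 + 0.31·0.355746 = 0.141628.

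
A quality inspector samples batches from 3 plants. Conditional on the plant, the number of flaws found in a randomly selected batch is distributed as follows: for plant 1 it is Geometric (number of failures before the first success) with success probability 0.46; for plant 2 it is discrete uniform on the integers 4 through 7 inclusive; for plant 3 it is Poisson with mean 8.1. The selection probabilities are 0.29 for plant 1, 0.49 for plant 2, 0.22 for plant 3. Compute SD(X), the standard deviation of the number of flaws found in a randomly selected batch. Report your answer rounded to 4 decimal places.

Per component, 1: μ=1.17391, E[X²]=3.93006; 2: μ=5.5, E[X²]=31.5; 3: μ=8.1, E[X²]=73.71.
E[X] = 0.29·1.17391 + 0.49·5.5 + 0.22·8.1 = 4.81743.
E[X²] = 0.29·3.93006 + 0.49·31.5 + 0.22·73.71 = 32.7909.
Var(X) = E[X²] − (E[X])² = 32.7909 − 23.2077 = 9.58324.
SD(X) = √9.58324 = 3.09568.

3.0957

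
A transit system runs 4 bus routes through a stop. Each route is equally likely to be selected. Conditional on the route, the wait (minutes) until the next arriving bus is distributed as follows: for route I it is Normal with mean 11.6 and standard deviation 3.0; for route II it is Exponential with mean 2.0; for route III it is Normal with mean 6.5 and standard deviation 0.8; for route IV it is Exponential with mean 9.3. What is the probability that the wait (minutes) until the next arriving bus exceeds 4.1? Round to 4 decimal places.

0.6912

Conditional on each route, P(X > 4.1): I: 0.99379; II: 0.128735; III: 0.99865; IV: 0.643483.
By total probability, P(X > 4.1) = 0.25·0.99379 + 0.25·0.128735 + 0.25·0.99865 + 0.25·0.643483 = 0.691164.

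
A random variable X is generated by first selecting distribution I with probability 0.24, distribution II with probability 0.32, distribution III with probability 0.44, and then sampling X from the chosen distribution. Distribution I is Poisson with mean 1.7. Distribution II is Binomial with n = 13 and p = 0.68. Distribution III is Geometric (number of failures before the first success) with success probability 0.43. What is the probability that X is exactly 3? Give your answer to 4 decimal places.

0.0713

Conditional on each component, P(X = 3): I: 0.149587; II: 0.00101249; III: 0.079633.
By total probability, P(X = 3) = 0.24·0.149587 + 0.32·0.00101249 + 0.44·0.079633 = 0.0712635.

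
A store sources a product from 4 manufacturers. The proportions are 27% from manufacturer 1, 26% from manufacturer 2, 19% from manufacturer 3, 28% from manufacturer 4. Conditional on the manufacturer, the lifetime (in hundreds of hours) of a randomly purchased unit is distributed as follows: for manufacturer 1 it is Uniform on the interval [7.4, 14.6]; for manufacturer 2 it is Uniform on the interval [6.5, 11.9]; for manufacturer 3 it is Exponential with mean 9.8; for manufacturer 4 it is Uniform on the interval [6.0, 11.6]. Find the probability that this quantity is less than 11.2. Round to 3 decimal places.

0.758

Conditional on each manufacturer, P(X < 11.2): 1: 0.527778; 2: 0.87037; 3: 0.681093; 4: 0.928571.
By total probability, P(X < 11.2) = 0.27·0.527778 + 0.26·0.87037 + 0.19·0.681093 + 0.28·0.928571 = 0.758204.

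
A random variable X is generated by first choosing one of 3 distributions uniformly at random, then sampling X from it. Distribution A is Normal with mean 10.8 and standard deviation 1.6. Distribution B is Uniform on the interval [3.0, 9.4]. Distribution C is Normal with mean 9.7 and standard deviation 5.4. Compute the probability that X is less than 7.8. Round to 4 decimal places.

Conditional on each component, P(X < 7.8): A: 0.0303964; B: 0.75; C: 0.362475.
By total probability, P(X < 7.8) = 0.333333·0.0303964 + 0.333333·0.75 + 0.333333·0.362475 = 0.380957.

0.3810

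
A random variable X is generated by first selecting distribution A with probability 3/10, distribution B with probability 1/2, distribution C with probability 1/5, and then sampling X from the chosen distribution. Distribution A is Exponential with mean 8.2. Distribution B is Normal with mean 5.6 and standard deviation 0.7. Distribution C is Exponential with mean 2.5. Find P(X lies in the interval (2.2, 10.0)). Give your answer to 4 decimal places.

Conditional on each component, P(2.2 < X < 10.0): A: 0.46931; B: 0.999999; C: 0.396467.
By total probability, P(2.2 < X < 10.0) = 0.3·0.46931 + 0.5·0.999999 + 0.2·0.396467 = 0.720086.

0.7201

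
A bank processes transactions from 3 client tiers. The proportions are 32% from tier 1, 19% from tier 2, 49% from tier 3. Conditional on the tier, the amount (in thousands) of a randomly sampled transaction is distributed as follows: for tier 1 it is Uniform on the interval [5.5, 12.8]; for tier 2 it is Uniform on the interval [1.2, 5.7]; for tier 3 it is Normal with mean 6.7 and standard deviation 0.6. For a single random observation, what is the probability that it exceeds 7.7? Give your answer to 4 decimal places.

0.2470

Conditional on each tier, P(X > 7.7): 1: 0.69863; 2: 0; 3: 0.0477904.
By total probability, P(X > 7.7) = 0.32·0.69863 + 0.19·0 + 0.49·0.0477904 = 0.246979.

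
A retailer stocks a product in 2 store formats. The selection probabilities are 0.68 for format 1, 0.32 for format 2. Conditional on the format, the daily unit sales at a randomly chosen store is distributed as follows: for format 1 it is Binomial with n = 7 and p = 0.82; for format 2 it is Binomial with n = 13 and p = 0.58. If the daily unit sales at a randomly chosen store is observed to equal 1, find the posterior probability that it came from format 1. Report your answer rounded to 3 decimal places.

Likelihoods P(X=1 | ·): 1: 0.00019523; 2: 0.000227176.
Posterior ∝ prior × likelihood. Numerator for 1: 0.68·0.00019523 = 0.000132757.
Normalizing constant: 0.68·0.00019523 + 0.32·0.000227176 = 0.000205453.
P(1 | observation) = 0.000132757 / 0.000205453 = 0.646165.

0.646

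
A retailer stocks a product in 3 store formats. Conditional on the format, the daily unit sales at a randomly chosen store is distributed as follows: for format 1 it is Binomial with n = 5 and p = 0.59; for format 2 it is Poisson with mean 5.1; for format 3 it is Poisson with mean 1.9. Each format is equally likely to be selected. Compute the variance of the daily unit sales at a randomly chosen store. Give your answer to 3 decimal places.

4.510

Per component, 1: μ=2.95, E[X²]=9.912; 2: μ=5.1, E[X²]=31.11; 3: μ=1.9, E[X²]=5.51.
E[X] = 0.333333·2.95 + 0.333333·5.1 + 0.333333·1.9 = 3.31667.
E[X²] = 0.333333·9.912 + 0.333333·31.11 + 0.333333·5.51 = 15.5107.
Var(X) = E[X²] − (E[X])² = 15.5107 − 11.0003 = 4.51039.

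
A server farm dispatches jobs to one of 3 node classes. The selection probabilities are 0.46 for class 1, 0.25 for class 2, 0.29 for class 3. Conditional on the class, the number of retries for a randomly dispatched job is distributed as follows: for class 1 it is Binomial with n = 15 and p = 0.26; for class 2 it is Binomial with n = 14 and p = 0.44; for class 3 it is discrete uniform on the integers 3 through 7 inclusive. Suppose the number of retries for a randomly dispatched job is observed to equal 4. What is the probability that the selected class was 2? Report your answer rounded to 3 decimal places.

0.149

Likelihoods P(X=4 | ·): 1: 0.227287; 2: 0.113795; 3: 0.2.
Posterior ∝ prior × likelihood. Numerator for 2: 0.25·0.113795 = 0.0284489.
Normalizing constant: 0.46·0.227287 + 0.25·0.113795 + 0.29·0.2 = 0.191001.
P(2 | observation) = 0.0284489 / 0.191001 = 0.148946.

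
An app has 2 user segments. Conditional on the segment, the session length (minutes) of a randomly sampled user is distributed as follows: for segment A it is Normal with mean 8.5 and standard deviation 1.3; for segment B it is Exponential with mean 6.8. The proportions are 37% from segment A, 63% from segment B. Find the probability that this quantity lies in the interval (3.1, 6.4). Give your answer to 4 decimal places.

Conditional on each segment, P(3.1 < X < 6.4): A: 0.0530974; B: 0.24372.
By total probability, P(3.1 < X < 6.4) = 0.37·0.0530974 + 0.63·0.24372 = 0.17319.

0.1732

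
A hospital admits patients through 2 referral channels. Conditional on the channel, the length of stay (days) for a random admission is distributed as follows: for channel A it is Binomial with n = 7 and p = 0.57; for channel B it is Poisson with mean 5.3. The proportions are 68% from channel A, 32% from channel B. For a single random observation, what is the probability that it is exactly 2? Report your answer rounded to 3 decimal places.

0.091

Conditional on each channel, P(X = 2): A: 0.100302; B: 0.0701069.
By total probability, P(X = 2) = 0.68·0.100302 + 0.32·0.0701069 = 0.0906398.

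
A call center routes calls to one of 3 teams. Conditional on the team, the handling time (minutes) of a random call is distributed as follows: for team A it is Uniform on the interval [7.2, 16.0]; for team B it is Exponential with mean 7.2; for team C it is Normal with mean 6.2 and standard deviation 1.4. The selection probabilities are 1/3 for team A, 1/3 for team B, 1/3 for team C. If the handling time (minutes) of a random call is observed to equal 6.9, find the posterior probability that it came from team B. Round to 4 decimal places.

0.1748

Likelihoods f(6.9 | ·): A: 0; B: 0.0532683; C: 0.251475.
Posterior ∝ prior × likelihood. Numerator for B: 0.333333·0.0532683 = 0.0177561.
Normalizing constant: 0.333333·0 + 0.333333·0.0532683 + 0.333333·0.251475 = 0.101581.
P(B | observation) = 0.0177561 / 0.101581 = 0.174797.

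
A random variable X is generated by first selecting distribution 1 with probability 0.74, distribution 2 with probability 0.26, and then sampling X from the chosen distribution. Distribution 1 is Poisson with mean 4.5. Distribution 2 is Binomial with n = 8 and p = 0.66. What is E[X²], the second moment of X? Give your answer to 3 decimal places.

For each component E[X²] = Var + (mean)², giving 1: 24.75; 2: 29.6736.
Overall E[X²] = 0.74·24.75 + 0.26·29.6736 = 26.0301.

26.030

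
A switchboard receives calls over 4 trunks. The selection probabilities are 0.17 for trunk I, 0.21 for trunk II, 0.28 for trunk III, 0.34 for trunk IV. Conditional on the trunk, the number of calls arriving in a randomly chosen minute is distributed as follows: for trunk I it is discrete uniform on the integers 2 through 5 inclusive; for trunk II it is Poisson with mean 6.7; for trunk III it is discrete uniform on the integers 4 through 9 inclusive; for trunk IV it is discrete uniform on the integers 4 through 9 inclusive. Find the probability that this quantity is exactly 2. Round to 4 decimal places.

Conditional on each trunk, P(X = 2): I: 0.25; II: 0.0276278; III: 0; IV: 0.
By total probability, P(X = 2) = 0.17·0.25 + 0.21·0.0276278 + 0.28·0 + 0.34·0 = 0.0483018.

0.0483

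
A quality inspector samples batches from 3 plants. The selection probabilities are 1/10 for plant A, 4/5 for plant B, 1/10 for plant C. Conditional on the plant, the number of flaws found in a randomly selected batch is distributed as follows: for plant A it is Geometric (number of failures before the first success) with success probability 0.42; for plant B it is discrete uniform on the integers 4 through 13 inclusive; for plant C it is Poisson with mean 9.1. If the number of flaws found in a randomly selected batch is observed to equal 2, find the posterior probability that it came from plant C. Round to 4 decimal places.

Likelihoods P(X=2 | ·): A: 0.141288; B: 0; C: 0.00462352.
Posterior ∝ prior × likelihood. Numerator for C: 0.1·0.00462352 = 0.000462352.
Normalizing constant: 0.1·0.141288 + 0.8·0 + 0.1·0.00462352 = 0.0145912.
P(C | observation) = 0.000462352 / 0.0145912 = 0.0316872.

0.0317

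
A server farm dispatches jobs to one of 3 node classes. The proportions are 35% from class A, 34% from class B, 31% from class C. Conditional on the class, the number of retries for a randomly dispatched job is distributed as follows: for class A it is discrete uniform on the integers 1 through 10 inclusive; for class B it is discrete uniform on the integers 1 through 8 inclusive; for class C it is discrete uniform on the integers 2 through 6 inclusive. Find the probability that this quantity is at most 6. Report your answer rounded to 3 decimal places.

Conditional on each class, P(X ≤ 6): A: 0.6; B: 0.75; C: 1.
By total probability, P(X ≤ 6) = 0.35·0.6 + 0.34·0.75 + 0.31·1 = 0.775.

0.775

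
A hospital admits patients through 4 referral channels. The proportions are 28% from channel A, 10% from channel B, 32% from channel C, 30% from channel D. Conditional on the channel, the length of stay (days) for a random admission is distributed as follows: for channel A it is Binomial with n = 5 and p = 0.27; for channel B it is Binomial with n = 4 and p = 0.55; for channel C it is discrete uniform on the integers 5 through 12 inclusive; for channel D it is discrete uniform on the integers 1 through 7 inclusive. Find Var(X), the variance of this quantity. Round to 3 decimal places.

11.757

Per component, A: μ=1.35, E[X²]=2.808; B: μ=2.2, E[X²]=5.83; C: μ=8.5, E[X²]=77.5; D: μ=4, E[X²]=20.
E[X] = 0.28·1.35 + 0.1·2.2 + 0.32·8.5 + 0.3·4 = 4.518.
E[X²] = 0.28·2.808 + 0.1·5.83 + 0.32·77.5 + 0.3·20 = 32.1692.
Var(X) = E[X²] − (E[X])² = 32.1692 − 20.4123 = 11.7569.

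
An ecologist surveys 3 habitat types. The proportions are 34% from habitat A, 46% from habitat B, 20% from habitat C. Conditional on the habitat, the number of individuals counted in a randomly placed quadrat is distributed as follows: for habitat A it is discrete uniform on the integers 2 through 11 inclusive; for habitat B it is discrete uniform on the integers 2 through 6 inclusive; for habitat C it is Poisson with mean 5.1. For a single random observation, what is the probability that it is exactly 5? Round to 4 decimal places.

0.1611

Conditional on each habitat, P(X = 5): A: 0.1; B: 0.2; C: 0.175294.
By total probability, P(X = 5) = 0.34·0.1 + 0.46·0.2 + 0.2·0.175294 = 0.161059.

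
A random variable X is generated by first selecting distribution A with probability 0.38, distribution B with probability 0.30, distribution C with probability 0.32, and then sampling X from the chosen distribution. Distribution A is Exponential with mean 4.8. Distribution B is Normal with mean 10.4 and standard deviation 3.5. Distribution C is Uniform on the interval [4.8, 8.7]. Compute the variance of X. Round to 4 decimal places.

18.1522

Per component, A: μ=4.8, E[X²]=46.08; B: μ=10.4, E[X²]=120.41; C: μ=6.75, E[X²]=46.83.
E[X] = 0.38·4.8 + 0.3·10.4 + 0.32·6.75 = 7.104.
E[X²] = 0.38·46.08 + 0.3·120.41 + 0.32·46.83 = 68.619.
Var(X) = E[X²] − (E[X])² = 68.619 − 50.4668 = 18.1522.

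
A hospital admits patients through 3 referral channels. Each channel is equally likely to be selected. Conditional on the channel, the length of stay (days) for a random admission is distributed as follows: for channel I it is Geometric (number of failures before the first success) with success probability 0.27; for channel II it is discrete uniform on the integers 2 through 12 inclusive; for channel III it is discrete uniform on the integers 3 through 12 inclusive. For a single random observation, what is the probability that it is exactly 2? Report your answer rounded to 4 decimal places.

Conditional on each channel, P(X = 2): I: 0.143883; II: 0.0909091; III: 0.
By total probability, P(X = 2) = 0.333333·0.143883 + 0.333333·0.0909091 + 0.333333·0 = 0.078264.

0.0783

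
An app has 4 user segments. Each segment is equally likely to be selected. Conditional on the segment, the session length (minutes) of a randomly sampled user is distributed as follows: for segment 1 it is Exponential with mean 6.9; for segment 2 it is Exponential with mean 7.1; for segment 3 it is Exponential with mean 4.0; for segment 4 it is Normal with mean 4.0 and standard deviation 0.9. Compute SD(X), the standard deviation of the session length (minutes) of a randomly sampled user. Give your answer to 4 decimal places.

5.5644

Per component, 1: μ=6.9, E[X²]=95.22; 2: μ=7.1, E[X²]=100.82; 3: μ=4, E[X²]=32; 4: μ=4, E[X²]=16.81.
E[X] = 0.25·6.9 + 0.25·7.1 + 0.25·4 + 0.25·4 = 5.5.
E[X²] = 0.25·95.22 + 0.25·100.82 + 0.25·32 + 0.25·16.81 = 61.2125.
Var(X) = E[X²] − (E[X])² = 61.2125 − 30.25 = 30.9625.
SD(X) = √30.9625 = 5.5644.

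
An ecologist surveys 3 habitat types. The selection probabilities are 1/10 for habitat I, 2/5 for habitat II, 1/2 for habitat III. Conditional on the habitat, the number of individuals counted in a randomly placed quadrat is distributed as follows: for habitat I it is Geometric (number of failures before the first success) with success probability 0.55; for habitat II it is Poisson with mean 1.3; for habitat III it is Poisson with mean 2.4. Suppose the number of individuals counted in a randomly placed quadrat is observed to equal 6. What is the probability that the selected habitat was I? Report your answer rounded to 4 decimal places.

0.0345

Likelihoods P(X=6 | ·): I: 0.00456707; II: 0.00182703; III: 0.0240784.
Posterior ∝ prior × likelihood. Numerator for I: 0.1·0.00456707 = 0.000456707.
Normalizing constant: 0.1·0.00456707 + 0.4·0.00182703 + 0.5·0.0240784 = 0.0132267.
P(I | observation) = 0.000456707 / 0.0132267 = 0.0345291.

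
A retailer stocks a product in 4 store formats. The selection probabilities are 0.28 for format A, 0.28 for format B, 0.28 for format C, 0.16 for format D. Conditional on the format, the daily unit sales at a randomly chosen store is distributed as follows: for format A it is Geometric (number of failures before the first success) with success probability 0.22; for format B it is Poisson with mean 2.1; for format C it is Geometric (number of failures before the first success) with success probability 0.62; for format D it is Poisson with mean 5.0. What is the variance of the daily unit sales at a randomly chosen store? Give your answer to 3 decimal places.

Per component, A: μ=3.54545, E[X²]=28.686; B: μ=2.1, E[X²]=6.51; C: μ=0.612903, E[X²]=1.3642; D: μ=5, E[X²]=30.
E[X] = 0.28·3.54545 + 0.28·2.1 + 0.28·0.612903 + 0.16·5 = 2.55234.
E[X²] = 0.28·28.686 + 0.28·6.51 + 0.28·1.3642 + 0.16·30 = 15.0368.
Var(X) = E[X²] − (E[X])² = 15.0368 − 6.51444 = 8.5224.

8.522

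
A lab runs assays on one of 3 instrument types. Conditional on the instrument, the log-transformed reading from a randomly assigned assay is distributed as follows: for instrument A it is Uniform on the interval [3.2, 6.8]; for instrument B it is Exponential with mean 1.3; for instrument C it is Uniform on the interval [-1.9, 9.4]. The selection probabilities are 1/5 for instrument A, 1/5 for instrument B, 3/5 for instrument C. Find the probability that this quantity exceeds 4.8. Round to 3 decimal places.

0.360

Conditional on each instrument, P(X > 4.8): A: 0.555556; B: 0.0249144; C: 0.40708.
By total probability, P(X > 4.8) = 0.2·0.555556 + 0.2·0.0249144 + 0.6·0.40708 = 0.360342.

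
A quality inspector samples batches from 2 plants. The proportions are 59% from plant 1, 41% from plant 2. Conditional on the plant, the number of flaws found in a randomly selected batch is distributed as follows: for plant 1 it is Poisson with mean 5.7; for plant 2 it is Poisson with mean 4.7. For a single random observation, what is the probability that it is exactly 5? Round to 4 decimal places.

Conditional on each plant, P(X = 5): 1: 0.16777; 2: 0.17383.
By total probability, P(X = 5) = 0.59·0.16777 + 0.41·0.17383 = 0.170255.

0.1703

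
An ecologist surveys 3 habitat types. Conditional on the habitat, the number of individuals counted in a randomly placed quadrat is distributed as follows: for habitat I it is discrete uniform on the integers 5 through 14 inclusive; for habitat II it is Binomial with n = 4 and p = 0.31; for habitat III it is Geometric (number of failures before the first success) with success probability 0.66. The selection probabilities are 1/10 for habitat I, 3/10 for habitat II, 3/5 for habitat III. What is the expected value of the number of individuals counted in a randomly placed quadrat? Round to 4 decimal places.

Component means — I: 9.5; II: 1.24; III: 0.515152.
E[X] = 0.1·9.5 + 0.3·1.24 + 0.6·0.515152 = 1.63109.

1.6311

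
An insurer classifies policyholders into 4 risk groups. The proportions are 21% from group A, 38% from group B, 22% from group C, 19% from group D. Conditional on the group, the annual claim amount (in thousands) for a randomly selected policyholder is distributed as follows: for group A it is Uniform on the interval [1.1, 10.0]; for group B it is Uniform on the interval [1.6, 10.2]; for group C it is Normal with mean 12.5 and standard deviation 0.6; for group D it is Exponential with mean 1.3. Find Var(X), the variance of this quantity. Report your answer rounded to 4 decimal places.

17.5033

Per component, A: μ=5.55, E[X²]=37.4033; B: μ=5.9, E[X²]=40.9733; C: μ=12.5, E[X²]=156.61; D: μ=1.3, E[X²]=3.38.
E[X] = 0.21·5.55 + 0.38·5.9 + 0.22·12.5 + 0.19·1.3 = 6.4045.
E[X²] = 0.21·37.4033 + 0.38·40.9733 + 0.22·156.61 + 0.19·3.38 = 58.521.
Var(X) = E[X²] − (E[X])² = 58.521 − 41.0176 = 17.5033.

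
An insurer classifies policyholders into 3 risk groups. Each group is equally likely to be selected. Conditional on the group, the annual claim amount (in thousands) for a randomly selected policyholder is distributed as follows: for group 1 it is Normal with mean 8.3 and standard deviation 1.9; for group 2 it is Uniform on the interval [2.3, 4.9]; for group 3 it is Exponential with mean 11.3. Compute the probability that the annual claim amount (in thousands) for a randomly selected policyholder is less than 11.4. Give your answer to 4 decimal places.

Conditional on each group, P(X < 11.4): 1: 0.948616; 2: 1; 3: 0.635362.
By total probability, P(X < 11.4) = 0.333333·0.948616 + 0.333333·1 + 0.333333·0.635362 = 0.861326.

0.8613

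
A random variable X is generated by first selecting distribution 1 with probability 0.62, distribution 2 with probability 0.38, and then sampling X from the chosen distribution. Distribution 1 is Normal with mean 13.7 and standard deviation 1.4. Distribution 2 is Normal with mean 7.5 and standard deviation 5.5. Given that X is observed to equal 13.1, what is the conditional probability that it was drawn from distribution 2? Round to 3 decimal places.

Likelihoods f(13.1 | ·): 1: 0.259955; 2: 0.0431949.
Posterior ∝ prior × likelihood. Numerator for 2: 0.38·0.0431949 = 0.016414.
Normalizing constant: 0.62·0.259955 + 0.38·0.0431949 = 0.177586.
P(2 | observation) = 0.016414 / 0.177586 = 0.0924287.

0.092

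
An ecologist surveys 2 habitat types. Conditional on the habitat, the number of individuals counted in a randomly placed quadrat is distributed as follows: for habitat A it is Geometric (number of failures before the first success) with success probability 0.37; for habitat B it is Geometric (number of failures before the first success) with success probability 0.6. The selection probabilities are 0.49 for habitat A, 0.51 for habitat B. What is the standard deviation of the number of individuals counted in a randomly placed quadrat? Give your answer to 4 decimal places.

1.7578

Per component, A: μ=1.7027, E[X²]=7.5011; B: μ=0.666667, E[X²]=1.55556.
E[X] = 0.49·1.7027 + 0.51·0.666667 = 1.17432.
E[X²] = 0.49·7.5011 + 0.51·1.55556 = 4.46887.
Var(X) = E[X²] − (E[X])² = 4.46887 − 1.37904 = 3.08983.
SD(X) = √3.08983 = 1.75779.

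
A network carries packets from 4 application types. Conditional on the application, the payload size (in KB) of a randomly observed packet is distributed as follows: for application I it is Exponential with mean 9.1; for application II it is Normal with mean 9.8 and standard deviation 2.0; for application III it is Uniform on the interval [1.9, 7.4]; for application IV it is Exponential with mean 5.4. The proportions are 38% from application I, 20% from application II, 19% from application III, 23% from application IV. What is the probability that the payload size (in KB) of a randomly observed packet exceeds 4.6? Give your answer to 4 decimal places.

Conditional on each application, P(X > 4.6): I: 0.603207; II: 0.995339; III: 0.509091; IV: 0.426624.
By total probability, P(X > 4.6) = 0.38·0.603207 + 0.2·0.995339 + 0.19·0.509091 + 0.23·0.426624 = 0.623137.

0.6231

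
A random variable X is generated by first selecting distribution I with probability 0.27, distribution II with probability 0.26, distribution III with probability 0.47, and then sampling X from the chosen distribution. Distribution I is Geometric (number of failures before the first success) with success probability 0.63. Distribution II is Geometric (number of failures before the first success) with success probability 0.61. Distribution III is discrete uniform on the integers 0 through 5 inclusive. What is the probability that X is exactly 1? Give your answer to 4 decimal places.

Conditional on each component, P(X = 1): I: 0.2331; II: 0.2379; III: 0.166667.
By total probability, P(X = 1) = 0.27·0.2331 + 0.26·0.2379 + 0.47·0.166667 = 0.203124.

0.2031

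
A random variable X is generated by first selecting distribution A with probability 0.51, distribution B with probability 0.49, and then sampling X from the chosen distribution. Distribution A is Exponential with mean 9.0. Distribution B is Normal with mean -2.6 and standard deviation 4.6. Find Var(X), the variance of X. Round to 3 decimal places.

Per component, A: μ=9, E[X²]=162; B: μ=-2.6, E[X²]=27.92.
E[X] = 0.51·9 + 0.49·-2.6 = 3.316.
E[X²] = 0.51·162 + 0.49·27.92 = 96.3008.
Var(X) = E[X²] − (E[X])² = 96.3008 − 10.9959 = 85.3049.

85.305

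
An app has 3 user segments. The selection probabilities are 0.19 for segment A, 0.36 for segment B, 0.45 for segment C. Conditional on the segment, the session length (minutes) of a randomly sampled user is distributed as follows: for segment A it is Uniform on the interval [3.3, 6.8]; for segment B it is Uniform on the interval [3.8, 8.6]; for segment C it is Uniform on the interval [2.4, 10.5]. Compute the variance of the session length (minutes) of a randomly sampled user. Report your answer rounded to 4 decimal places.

3.6137

Per component, A: μ=5.05, E[X²]=26.5233; B: μ=6.2, E[X²]=40.36; C: μ=6.45, E[X²]=47.07.
E[X] = 0.19·5.05 + 0.36·6.2 + 0.45·6.45 = 6.094.
E[X²] = 0.19·26.5233 + 0.36·40.36 + 0.45·47.07 = 40.7505.
Var(X) = E[X²] − (E[X])² = 40.7505 − 37.1368 = 3.6137.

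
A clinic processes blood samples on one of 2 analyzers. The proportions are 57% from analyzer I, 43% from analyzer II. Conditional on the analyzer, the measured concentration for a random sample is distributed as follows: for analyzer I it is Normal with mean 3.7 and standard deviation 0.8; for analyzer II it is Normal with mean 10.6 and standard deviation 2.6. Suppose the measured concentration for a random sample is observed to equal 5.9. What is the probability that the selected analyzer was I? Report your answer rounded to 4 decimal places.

Likelihoods f(5.9 | ·): I: 0.011367; II: 0.029947.
Posterior ∝ prior × likelihood. Numerator for I: 0.57·0.011367 = 0.00647916.
Normalizing constant: 0.57·0.011367 + 0.43·0.029947 = 0.0193564.
P(I | observation) = 0.00647916 / 0.0193564 = 0.33473.

0.3347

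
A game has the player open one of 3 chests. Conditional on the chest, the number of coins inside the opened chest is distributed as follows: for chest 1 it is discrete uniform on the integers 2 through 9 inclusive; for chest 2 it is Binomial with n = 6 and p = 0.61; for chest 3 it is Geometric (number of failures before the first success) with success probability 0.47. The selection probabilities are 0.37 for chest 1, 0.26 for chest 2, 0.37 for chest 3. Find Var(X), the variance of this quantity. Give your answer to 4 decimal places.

Per component, 1: μ=5.5, E[X²]=35.5; 2: μ=3.66, E[X²]=14.823; 3: μ=1.12766, E[X²]=3.67089.
E[X] = 0.37·5.5 + 0.26·3.66 + 0.37·1.12766 = 3.40383.
E[X²] = 0.37·35.5 + 0.26·14.823 + 0.37·3.67089 = 18.3472.
Var(X) = E[X²] − (E[X])² = 18.3472 − 11.5861 = 6.76112.

6.7611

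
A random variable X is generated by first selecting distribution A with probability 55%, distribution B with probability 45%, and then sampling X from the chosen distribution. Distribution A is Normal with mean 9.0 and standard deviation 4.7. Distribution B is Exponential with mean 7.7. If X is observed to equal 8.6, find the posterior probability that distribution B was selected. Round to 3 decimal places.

Likelihoods f(8.6 | ·): A: 0.0845745; B: 0.0425063.
Posterior ∝ prior × likelihood. Numerator for B: 0.45·0.0425063 = 0.0191278.
Normalizing constant: 0.55·0.0845745 + 0.45·0.0425063 = 0.0656438.
P(B | observation) = 0.0191278 / 0.0656438 = 0.291388.

0.291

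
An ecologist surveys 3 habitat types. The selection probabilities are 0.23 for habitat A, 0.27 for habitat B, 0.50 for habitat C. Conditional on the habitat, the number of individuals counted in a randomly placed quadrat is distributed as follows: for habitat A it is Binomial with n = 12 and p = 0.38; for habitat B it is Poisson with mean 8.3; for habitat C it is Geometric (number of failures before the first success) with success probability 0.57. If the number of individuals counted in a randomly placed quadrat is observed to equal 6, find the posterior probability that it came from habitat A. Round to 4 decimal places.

0.5297

Likelihoods P(X=6 | ·): A: 0.158024; B: 0.112847; C: 0.00360318.
Posterior ∝ prior × likelihood. Numerator for A: 0.23·0.158024 = 0.0363456.
Normalizing constant: 0.23·0.158024 + 0.27·0.112847 + 0.5·0.00360318 = 0.068616.
P(A | observation) = 0.0363456 / 0.068616 = 0.529695.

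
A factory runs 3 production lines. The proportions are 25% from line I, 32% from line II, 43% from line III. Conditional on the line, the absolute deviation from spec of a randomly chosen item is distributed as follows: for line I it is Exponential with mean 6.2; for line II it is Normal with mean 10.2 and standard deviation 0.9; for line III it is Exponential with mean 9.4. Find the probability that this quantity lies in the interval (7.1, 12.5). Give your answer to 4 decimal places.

Conditional on each line, P(7.1 < X < 12.5): I: 0.185003; II: 0.994413; III: 0.205327.
By total probability, P(7.1 < X < 12.5) = 0.25·0.185003 + 0.32·0.994413 + 0.43·0.205327 = 0.452753.

0.4528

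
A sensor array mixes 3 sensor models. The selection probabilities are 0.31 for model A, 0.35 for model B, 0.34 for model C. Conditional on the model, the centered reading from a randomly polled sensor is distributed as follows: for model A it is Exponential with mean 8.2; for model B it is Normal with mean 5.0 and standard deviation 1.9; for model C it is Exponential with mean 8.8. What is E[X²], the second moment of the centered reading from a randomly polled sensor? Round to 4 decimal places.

104.3615

For each component E[X²] = Var + (mean)², giving A: 134.48; B: 28.61; C: 154.88.
Overall E[X²] = 0.31·134.48 + 0.35·28.61 + 0.34·154.88 = 104.362.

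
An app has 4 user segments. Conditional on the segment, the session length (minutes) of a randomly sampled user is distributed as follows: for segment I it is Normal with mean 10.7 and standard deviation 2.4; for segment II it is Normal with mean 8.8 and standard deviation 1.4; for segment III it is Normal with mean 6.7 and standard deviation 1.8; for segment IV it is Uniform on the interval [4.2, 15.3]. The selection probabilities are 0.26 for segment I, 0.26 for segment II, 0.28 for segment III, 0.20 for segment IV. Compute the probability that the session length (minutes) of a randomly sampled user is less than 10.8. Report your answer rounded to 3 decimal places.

Conditional on each segment, P(X < 10.8): I: 0.516618; II: 0.923436; III: 0.98863; IV: 0.594595.
By total probability, P(X < 10.8) = 0.26·0.516618 + 0.26·0.923436 + 0.28·0.98863 + 0.2·0.594595 = 0.770149.

0.770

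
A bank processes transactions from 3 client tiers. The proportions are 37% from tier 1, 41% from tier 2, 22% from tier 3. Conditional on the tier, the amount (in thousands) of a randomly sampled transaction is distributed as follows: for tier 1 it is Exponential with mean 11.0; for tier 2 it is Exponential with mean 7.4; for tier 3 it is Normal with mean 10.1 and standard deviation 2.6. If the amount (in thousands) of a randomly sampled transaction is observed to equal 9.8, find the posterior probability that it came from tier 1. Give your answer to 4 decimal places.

0.2223

Likelihoods f(9.8 | ·): 1: 0.0372984; 2: 0.0359436; 3: 0.152421.
Posterior ∝ prior × likelihood. Numerator for 1: 0.37·0.0372984 = 0.0138004.
Normalizing constant: 0.37·0.0372984 + 0.41·0.0359436 + 0.22·0.152421 = 0.06207.
P(1 | observation) = 0.0138004 / 0.06207 = 0.222336.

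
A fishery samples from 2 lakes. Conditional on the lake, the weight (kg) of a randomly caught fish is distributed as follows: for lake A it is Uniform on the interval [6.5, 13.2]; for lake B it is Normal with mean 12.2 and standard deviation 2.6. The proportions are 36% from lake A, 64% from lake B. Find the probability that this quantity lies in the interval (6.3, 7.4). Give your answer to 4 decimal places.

Conditional on each lake, P(6.3 < X < 7.4): A: 0.134328; B: 0.0208078.
By total probability, P(6.3 < X < 7.4) = 0.36·0.134328 + 0.64·0.0208078 = 0.0616752.

0.0617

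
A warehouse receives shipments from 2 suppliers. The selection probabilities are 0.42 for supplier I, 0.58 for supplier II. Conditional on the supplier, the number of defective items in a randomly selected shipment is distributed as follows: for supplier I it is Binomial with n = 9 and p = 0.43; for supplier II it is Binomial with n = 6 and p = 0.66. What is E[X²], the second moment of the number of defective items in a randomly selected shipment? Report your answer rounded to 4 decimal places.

17.0930

For each component E[X²] = Var + (mean)², giving I: 17.1828; II: 17.028.
Overall E[X²] = 0.42·17.1828 + 0.58·17.028 = 17.093.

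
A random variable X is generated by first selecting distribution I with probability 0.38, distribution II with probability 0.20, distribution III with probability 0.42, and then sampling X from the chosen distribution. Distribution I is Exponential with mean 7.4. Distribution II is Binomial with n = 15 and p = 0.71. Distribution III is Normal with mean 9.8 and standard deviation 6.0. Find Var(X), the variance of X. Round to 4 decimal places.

Per component, I: μ=7.4, E[X²]=109.52; II: μ=10.65, E[X²]=116.511; III: μ=9.8, E[X²]=132.04.
E[X] = 0.38·7.4 + 0.2·10.65 + 0.42·9.8 = 9.058.
E[X²] = 0.38·109.52 + 0.2·116.511 + 0.42·132.04 = 120.377.
Var(X) = E[X²] − (E[X])² = 120.377 − 82.0474 = 38.3292.

38.3292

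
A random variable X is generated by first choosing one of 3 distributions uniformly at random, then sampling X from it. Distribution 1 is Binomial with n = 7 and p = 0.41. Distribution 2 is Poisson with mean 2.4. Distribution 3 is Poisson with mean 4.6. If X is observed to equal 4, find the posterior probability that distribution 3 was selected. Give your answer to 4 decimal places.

Likelihoods P(X=4 | ·): 1: 0.203123; 2: 0.125408; 3: 0.187528.
Posterior ∝ prior × likelihood. Numerator for 3: 0.333333·0.187528 = 0.0625092.
Normalizing constant: 0.333333·0.203123 + 0.333333·0.125408 + 0.333333·0.187528 = 0.17202.
P(3 | observation) = 0.0625092 / 0.17202 = 0.363384.

0.3634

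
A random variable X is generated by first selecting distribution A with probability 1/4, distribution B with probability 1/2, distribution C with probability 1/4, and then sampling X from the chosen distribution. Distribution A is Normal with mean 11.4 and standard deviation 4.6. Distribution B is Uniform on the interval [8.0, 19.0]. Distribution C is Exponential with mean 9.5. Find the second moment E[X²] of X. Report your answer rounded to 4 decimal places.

179.0717

For each component E[X²] = Var + (mean)², giving A: 151.12; B: 192.333; C: 180.5.
Overall E[X²] = 0.25·151.12 + 0.5·192.333 + 0.25·180.5 = 179.072.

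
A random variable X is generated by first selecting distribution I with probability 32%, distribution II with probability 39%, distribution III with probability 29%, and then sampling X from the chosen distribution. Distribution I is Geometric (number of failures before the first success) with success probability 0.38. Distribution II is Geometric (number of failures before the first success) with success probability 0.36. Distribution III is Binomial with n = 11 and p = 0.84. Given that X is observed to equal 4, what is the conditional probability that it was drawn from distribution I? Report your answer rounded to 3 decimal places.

Likelihoods P(X=4 | ·): I: 0.0561501; II: 0.060398; III: 0.000441033.
Posterior ∝ prior × likelihood. Numerator for I: 0.32·0.0561501 = 0.017968.
Normalizing constant: 0.32·0.0561501 + 0.39·0.060398 + 0.29·0.000441033 = 0.0416511.
P(I | observation) = 0.017968 / 0.0416511 = 0.431393.

0.431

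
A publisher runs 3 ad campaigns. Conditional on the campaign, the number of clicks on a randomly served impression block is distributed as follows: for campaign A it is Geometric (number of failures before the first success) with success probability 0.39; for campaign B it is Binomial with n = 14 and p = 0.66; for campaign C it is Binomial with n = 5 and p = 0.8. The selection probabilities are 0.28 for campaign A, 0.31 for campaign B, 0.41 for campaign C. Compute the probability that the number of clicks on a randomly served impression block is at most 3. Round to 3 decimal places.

0.349

Conditional on each campaign, P(X ≤ 3): A: 0.861542; B: 0.000836886; C: 0.26272.
By total probability, P(X ≤ 3) = 0.28·0.861542 + 0.31·0.000836886 + 0.41·0.26272 = 0.349206.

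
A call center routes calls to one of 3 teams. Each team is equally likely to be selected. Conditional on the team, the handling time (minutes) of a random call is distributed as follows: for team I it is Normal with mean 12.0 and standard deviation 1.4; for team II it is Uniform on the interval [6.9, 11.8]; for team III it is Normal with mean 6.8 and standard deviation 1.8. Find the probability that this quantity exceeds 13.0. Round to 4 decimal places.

Conditional on each team, P(X > 13.0): I: 0.237525; II: 0; III: 0.000286117.
By total probability, P(X > 13.0) = 0.333333·0.237525 + 0.333333·0 + 0.333333·0.000286117 = 0.0792705.

0.0793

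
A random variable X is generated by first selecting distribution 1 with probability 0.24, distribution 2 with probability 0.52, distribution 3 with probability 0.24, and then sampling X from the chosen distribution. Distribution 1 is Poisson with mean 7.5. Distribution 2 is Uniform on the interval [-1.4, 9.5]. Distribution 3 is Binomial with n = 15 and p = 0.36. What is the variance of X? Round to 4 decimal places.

9.7448

Per component, 1: μ=7.5, E[X²]=63.75; 2: μ=4.05, E[X²]=26.3033; 3: μ=5.4, E[X²]=32.616.
E[X] = 0.24·7.5 + 0.52·4.05 + 0.24·5.4 = 5.202.
E[X²] = 0.24·63.75 + 0.52·26.3033 + 0.24·32.616 = 36.8056.
Var(X) = E[X²] − (E[X])² = 36.8056 − 27.0608 = 9.74477.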